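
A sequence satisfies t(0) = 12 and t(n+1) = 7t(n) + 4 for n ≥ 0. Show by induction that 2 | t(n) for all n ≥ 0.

Base case: t(0) = 12 = 2·6, so 2 | t(0).
Assume 2 | t(r), so t(r) = 2s for some integer s.
Then t(r+1) = 7t(r) + 4 = 7·(2s) + 4 = 2(7s + 2), so 2 | t(r+1).
Hence 2 | t(n) for every n ≥ 0, by induction.

2 | t(n)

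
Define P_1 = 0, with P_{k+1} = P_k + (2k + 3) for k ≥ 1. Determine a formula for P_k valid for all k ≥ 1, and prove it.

Claim: P_k = k^2 + 2k − 3.

Base case: P_1 = 0, and 1^2 + 2·1 − 3 = 0.
Assume P_m = m^2 + 2m − 3.
Then P_{m+1} = P_m + (2m + 3) = (m^2 + 2m − 3) + (2m + 3) = m^2 + 4m,
and (m+1)^2 + 2·(m+1) − 3 = m^2 + 4m.
By induction, P_k = k^2 + 2k − 3 for all k ≥ 1.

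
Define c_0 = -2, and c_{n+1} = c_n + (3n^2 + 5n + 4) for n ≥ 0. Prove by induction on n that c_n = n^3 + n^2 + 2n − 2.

Base case: c_0 = -2, and 0^3 + 0^2 + 2·0 − 2 = -2.
Assume c_m = m^3 + m^2 + 2m − 2.
Then c_{m+1} = c_m + (3m^2 + 5m + 4) = (m^3 + m^2 + 2m − 2) + (3m^2 + 5m + 4) = m^3 + 4m^2 + 7m + 2,
and (m+1)^3 + (m+1)^2 + 2·(m+1) − 2 = m^3 + 4m^2 + 7m + 2.
Hence c_n = n^3 + n^2 + 2n − 2 for every n ≥ 0, by induction.

c_n = n^3 + n^2 + 2n − 2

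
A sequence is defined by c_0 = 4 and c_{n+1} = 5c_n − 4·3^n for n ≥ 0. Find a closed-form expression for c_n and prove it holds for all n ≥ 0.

Claim: c_n = 2·5^n + 2·3^n.

Base case: c_0 = 4, and 2·5^0 + 2·3^0 = 2 + 2 = 4.
Assume c_j = 2·5^j + 2·3^j for some j ≥ 0.
Then c_{j+1} = 5c_j − 4·3^j = 5·(2·5^j + 2·3^j) − 4·3^j = 2·5^{j+1} + 10·3^j − 4·3^j = 2·5^{j+1} + 6·3^j = 2·5^{j+1} + 2·3^{j+1}.
Hence c_n = 2·5^n + 2·3^n for every n ≥ 0, by induction.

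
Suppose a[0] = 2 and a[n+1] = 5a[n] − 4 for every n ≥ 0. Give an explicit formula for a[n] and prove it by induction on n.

Claim: a[n] = 5^n + 1.

Base case: a[0] = 2, and 5^0 + 1 = 1 + 1 = 2.
Assume a[m] = 5^m + 1 for some m ≥ 0.
Then a[m+1] = 5a[m] − 4 = 5·(5^m + 1) − 4 = 5^{m+1} + 5 − 4 = 5^{m+1} + 1.
By induction, a[n] = 5^n + 1 for all n ≥ 0.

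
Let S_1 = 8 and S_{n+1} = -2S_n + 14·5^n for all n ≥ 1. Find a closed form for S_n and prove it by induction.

Claim: S_n = (-2)^n + 2·5^n.

Base case: S_1 = 8, and (-2)^1 + 2·5^1 = -2 + 10 = 8.
Assume S_r = (-2)^r + 2·5^r for some r ≥ 1.
Then S_{r+1} = -2S_r + 14·5^r = -2·((-2)^r + 2·5^r) + 14·5^r = (-2)^{r+1} − 4·5^r + 14·5^r = (-2)^{r+1} + 10·5^r = (-2)^{r+1} + 2·5^{r+1}.
Hence S_n = (-2)^n + 2·5^n for every n ≥ 1, by induction.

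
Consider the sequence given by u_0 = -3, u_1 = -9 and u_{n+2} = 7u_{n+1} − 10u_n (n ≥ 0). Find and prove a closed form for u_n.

Claim: u_n = -5^n − 2·2^n.

Base cases: u_0 = -3 and -5^0 − 2·2^0 = -3; u_1 = -9 and -5^1 − 2·2^1 = -9.
Assume u_j = -5^j − 2·2^j for all 0 ≤ j ≤ r, where r ≥ 1.
Then u_{r+1} = 7u_r − 10u_{r−1} = 7·(-5^r − 2·2^r) − 10·(-5^{r−1} − 2·2^{r−1}) = -(7·5 − 10)5^{r−1} − 2·(7·2 − 10)2^{r−1} = -25·5^{r−1} − 8·2^{r−1} = -5^{r+1} − 2·2^{r+1}.
By strong induction, u_n = -5^n − 2·2^n for all n ≥ 0.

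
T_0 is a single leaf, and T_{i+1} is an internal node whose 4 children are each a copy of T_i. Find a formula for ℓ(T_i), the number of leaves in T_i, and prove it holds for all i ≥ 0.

Claim: ℓ(T_i) = 4^i.

Base case: ℓ(T_0) = 1, and 4^0 = 1.
Assume ℓ(T_j) = 4^j.
Then ℓ(T_{j+1}) = 4·ℓ(T_j) = 4·4^j = 4^{j+1}.
This completes the inductive step, so ℓ(T_i) = 4^i for all i ≥ 0.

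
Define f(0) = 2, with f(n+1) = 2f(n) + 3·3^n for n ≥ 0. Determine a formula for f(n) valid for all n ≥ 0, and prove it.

Claim: f(n) = -2^n + 3·3^n.

Base case: f(0) = 2, and -2^0 + 3·3^0 = -1 + 3 = 2.
Assume f(r) = -2^r + 3·3^r for some r ≥ 0.
Then f(r+1) = 2f(r) + 3·3^r = 2·(-2^r + 3·3^r) + 3·3^r = -2^{r+1} + 6·3^r + 3·3^r = -2^{r+1} + 9·3^r = -2^{r+1} + 3·3^{r+1}.
Hence f(n) = -2^n + 3·3^n for every n ≥ 0, by induction.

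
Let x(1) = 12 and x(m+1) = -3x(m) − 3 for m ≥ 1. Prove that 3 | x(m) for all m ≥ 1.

Base case: x(1) = 12 = 3·4, so 3 | x(1).
Assume 3 | x(r), so x(r) = 3t for some integer t.
Then x(r+1) = -3x(r) − 3 = -3·(3t) − 3 = 3(-3t − 1), so 3 | x(r+1).
By induction, 3 | x(m) for all m ≥ 1.

3 | x(m)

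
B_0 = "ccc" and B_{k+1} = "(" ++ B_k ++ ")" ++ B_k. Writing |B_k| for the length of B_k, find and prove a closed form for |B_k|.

Claim: |B_k| = 5·2^k − 2.

Base case: |B_0| = 3, and 5·2^0 − 2 = 3.
Assume |B_r| = 5·2^r − 2.
Then |B_{r+1}| = 1 + |B_r| + 1 + |B_r| = 2|B_r| + 2 = 2(5·2^r − 2) + 2 = 5·2^{r+1} − 4 + 2 = 5·2^{r+1} − 2.
Hence |B_k| = 5·2^k − 2 for every k ≥ 0, by induction.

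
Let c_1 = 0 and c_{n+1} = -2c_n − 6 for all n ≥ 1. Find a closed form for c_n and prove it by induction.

Claim: c_n = -(-2)^n − 2.

Base case: c_1 = 0, and -(-2)^1 − 2 = 2 − 2 = 0.
Assume c_k = -(-2)^k − 2 for some k ≥ 1.
Then c_{k+1} = -2c_k − 6 = -2·(-(-2)^k − 2) − 6 = 2·(-2)^k + 4 − 6 = -(-2)^{k+1} − 2.
So the formula holds for k+1, and by induction c_n = -(-2)^n − 2 for all n ≥ 1.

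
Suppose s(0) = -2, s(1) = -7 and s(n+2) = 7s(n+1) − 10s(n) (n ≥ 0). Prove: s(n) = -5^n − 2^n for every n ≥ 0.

Base cases: s(0) = -2 and -5^0 − 2^0 = -2; s(1) = -7 and -5^1 − 2^1 = -7.
Assume s(j) = -5^j − 2^j for all 0 ≤ j ≤ m, where m ≥ 1.
Then s(m+1) = 7s(m) − 10s(m−1) = 7·(-5^m − 2^m) − 10·(-5^{m−1} − 2^{m−1}) = -(7·5 − 10)5^{m−1} − (7·2 − 10)2^{m−1} = -25·5^{m−1} − 4·2^{m−1} = -5^{m+1} − 2^{m+1}.
By strong induction, s(n) = -5^n − 2^n for all n ≥ 0.

s(n) = -5^n − 2^n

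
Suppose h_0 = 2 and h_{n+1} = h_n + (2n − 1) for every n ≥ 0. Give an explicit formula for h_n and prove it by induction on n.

Claim: h_n = n^2 − 2n + 2.

Base case: h_0 = 2, and 0^2 − 2·0 + 2 = 2.
Assume h_m = m^2 − 2m + 2.
Then h_{m+1} = h_m + (2m − 1) = (m^2 − 2m + 2) + (2m − 1) = m^2 + 1,
and (m+1)^2 − 2·(m+1) + 2 = m^2 + 1.
By induction, h_n = n^2 − 2n + 2 for all n ≥ 0.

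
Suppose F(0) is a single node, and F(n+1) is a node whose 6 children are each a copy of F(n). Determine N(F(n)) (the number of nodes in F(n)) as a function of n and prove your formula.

Claim: N(F(n)) = (6^{n+1} − 1)/5.

Base case: N(F(0)) = 1, and (6^{0+1} − 1)/5 = 1.
Assume N(F(r)) = (6^{r+1} − 1)/5.
Then N(F(r+1)) = 1 + 6N(F(r)) = 1 + 6·(6^{r+1} − 1)/5 = 1 + (6^{r+2} − 6)/5 = (5 + 6^{r+2} − 6)/5 = (6^{r+2} − 1)/5.
Hence N(F(n)) = (6^{n+1} − 1)/5 for every n ≥ 0, by induction.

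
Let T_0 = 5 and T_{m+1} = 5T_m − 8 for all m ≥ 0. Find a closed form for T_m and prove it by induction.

Claim: T_m = 3·5^m + 2.

Base case: T_0 = 5, and 3·5^0 + 2 = 3 + 2 = 5.
Assume T_r = 3·5^r + 2 for some r ≥ 0.
Then T_{r+1} = 5T_r − 8 = 5·(3·5^r + 2) − 8 = 15·5^r + 10 − 8 = 3·5^{r+1} + 2.
By induction, T_m = 3·5^m + 2 for all m ≥ 0.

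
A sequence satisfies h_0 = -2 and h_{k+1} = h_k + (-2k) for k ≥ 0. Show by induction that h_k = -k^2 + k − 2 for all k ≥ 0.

Base case: h_0 = -2, and -0^2 + 0 − 2 = -2.
Assume h_r = -r^2 + r − 2.
Then h_{r+1} = h_r + (-2r) = (-r^2 + r − 2) + (-2r) = -r^2 − r − 2,
and -(r+1)^2 + (r+1) − 2 = -r^2 − r − 2.
This completes the inductive step, so h_k = -k^2 + k − 2 for all k ≥ 0.

h_k = -k^2 + k − 2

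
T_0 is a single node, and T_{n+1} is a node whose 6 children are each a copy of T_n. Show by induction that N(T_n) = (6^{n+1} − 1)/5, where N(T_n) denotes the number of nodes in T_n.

Base case: N(T_0) = 1, and (6^{0+1} − 1)/5 = 1.
Assume N(T_j) = (6^{j+1} − 1)/5.
Then N(T_{j+1}) = 1 + 6N(T_j) = 1 + 6·(6^{j+1} − 1)/5 = 1 + (6^{j+2} − 6)/5 = (5 + 6^{j+2} − 6)/5 = (6^{j+2} − 1)/5.
This completes the inductive step, so N(T_n) = (6^{n+1} − 1)/5 for all n ≥ 0.

N(T_n) = (6^{n+1} − 1)/5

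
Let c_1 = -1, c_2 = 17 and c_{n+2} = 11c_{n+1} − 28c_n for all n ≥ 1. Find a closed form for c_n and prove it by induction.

Claim: c_n = 7^n − 2·4^n.

Base cases: c_1 = -1 and 7^1 − 2·4^1 = -1; c_2 = 17 and 7^2 − 2·4^2 = 17.
Assume c_i = 7^i − 2·4^i for all 1 ≤ i ≤ j, where j ≥ 2.
Then c_{j+1} = 11c_j − 28c_{j−1} = 11·(7^j − 2·4^j) − 28·(7^{j−1} − 2·4^{j−1}) = (11·7 − 28)7^{j−1} − 2·(11·4 − 28)4^{j−1} = 49·7^{j−1} − 32·4^{j−1} = 7^{j+1} − 2·4^{j+1}.
This completes the inductive step, so c_n = 7^n − 2·4^n for all n ≥ 1.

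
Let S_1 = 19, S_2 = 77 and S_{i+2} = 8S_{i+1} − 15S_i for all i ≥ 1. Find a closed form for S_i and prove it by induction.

Claim: S_i = 3·3^i + 2·5^i.

Base cases: S_1 = 19 and 3·3^1 + 2·5^1 = 19; S_2 = 77 and 3·3^2 + 2·5^2 = 77.
Assume S_t = 3·3^t + 2·5^t for all 1 ≤ t ≤ j, where j ≥ 2.
Then S_{j+1} = 8S_j − 15S_{j−1} = 8·(3·3^j + 2·5^j) − 15·(3·3^{j−1} + 2·5^{j−1}) = 3·(8·3 − 15)3^{j−1} + 2·(8·5 − 15)5^{j−1} = 27·3^{j−1} + 50·5^{j−1} = 3·3^{j+1} + 2·5^{j+1}.
This completes the inductive step, so S_i = 3·3^i + 2·5^i for all i ≥ 1.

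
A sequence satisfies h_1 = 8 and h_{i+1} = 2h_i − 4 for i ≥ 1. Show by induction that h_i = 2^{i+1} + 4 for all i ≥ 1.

Base case: h_1 = 8, and 2^{1+1} + 4 = 4 + 4 = 8.
Assume h_k = 2^{k+1} + 4 for some k ≥ 1.
Then h_{k+1} = 2h_k − 4 = 2·(2^{k+1} + 4) − 4 = 2^{k+2} + 8 − 4 = 2^{k+2} + 4.
Hence h_i = 2^{i+1} + 4 for every i ≥ 1, by induction.

h_i = 2^{i+1} + 4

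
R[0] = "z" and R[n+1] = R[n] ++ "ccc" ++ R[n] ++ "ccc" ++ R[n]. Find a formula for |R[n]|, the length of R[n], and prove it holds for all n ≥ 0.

Claim: |R[n]| = 4·3^n − 3.

Base case: |R[0]| = 1, and 4·3^0 − 3 = 1.
Assume |R[m]| = 4·3^m − 3.
Then |R[m+1]| = 3|R[m]| + 6 = 3(4·3^m − 3) + 6 = 4·3^{m+1} − 9 + 6 = 4·3^{m+1} − 3.
By induction, |R[n]| = 4·3^n − 3 for all n ≥ 0.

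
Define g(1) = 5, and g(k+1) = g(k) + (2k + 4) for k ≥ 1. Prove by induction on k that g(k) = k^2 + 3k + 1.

Base case: g(1) = 5, and 1^2 + 3·1 + 1 = 5.
Assume g(r) = r^2 + 3r + 1.
Then g(r+1) = g(r) + (2r + 4) = (r^2 + 3r + 1) + (2r + 4) = r^2 + 5r + 5,
and (r+1)^2 + 3·(r+1) + 1 = r^2 + 5r + 5.
Hence g(k) = k^2 + 3k + 1 for every k ≥ 1, by induction.

g(k) = k^2 + 3k + 1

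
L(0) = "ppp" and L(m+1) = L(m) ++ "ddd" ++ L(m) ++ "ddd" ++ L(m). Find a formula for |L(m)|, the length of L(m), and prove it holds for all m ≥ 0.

Claim: |L(m)| = 6·3^m − 3.

Base case: |L(0)| = 3, and 6·3^0 − 3 = 3.
Assume |L(j)| = 6·3^j − 3.
Then |L(j+1)| = 3|L(j)| + 6 = 3(6·3^j − 3) + 6 = 6·3^{j+1} − 9 + 6 = 6·3^{j+1} − 3.
So the formula holds for j+1, and by induction |L(m)| = 6·3^m − 3 for all m ≥ 0.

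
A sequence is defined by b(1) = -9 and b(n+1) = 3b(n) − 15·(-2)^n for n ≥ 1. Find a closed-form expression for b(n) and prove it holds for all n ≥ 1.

Claim: b(n) = -3^n + 3·(-2)^n.

Base case: b(1) = -9, and -3^1 + 3·(-2)^1 = -3 − 6 = -9.
Assume b(r) = -3^r + 3·(-2)^r for some r ≥ 1.
Then b(r+1) = 3b(r) − 15·(-2)^r = 3·(-3^r + 3·(-2)^r) − 15·(-2)^r = -3^{r+1} + 9·(-2)^r − 15·(-2)^r = -3^{r+1} − 6·(-2)^r = -3^{r+1} + 3·(-2)^{r+1}.
This completes the inductive step, so b(n) = -3^n + 3·(-2)^n for all n ≥ 1.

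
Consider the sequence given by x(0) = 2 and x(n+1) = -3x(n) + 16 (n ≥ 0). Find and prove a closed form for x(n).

Claim: x(n) = -2·(-3)^n + 4.

Base case: x(0) = 2, and -2·(-3)^0 + 4 = -2 + 4 = 2.
Assume x(r) = -2·(-3)^r + 4 for some r ≥ 0.
Then x(r+1) = -3x(r) + 16 = -3·(-2·(-3)^r + 4) + 16 = 6·(-3)^r − 12 + 16 = -2·(-3)^{r+1} + 4.
This completes the inductive step, so x(n) = -2·(-3)^n + 4 for all n ≥ 0.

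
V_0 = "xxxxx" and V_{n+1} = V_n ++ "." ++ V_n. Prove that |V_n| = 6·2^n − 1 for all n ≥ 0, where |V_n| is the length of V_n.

Base case: |V_0| = 5, and 6·2^0 − 1 = 5.
Assume |V_m| = 6·2^m − 1.
Then |V_{m+1}| = |V_m| + 1 + |V_m| = 2|V_m| + 1 = 2(6·2^m − 1) + 1 = 6·2^{m+1} − 2 + 1 = 6·2^{m+1} − 1.
So the formula holds for m+1, and by induction |V_n| = 6·2^n − 1 for all n ≥ 0.

|V_n| = 6·2^n − 1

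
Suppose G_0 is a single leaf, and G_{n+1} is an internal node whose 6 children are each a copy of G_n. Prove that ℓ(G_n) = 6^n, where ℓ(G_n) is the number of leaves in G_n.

Base case: ℓ(G_0) = 1, and 6^0 = 1.
Assume ℓ(G_r) = 6^r.
Then ℓ(G_{r+1}) = 6·ℓ(G_r) = 6·6^r = 6^{r+1}.
Hence ℓ(G_n) = 6^n for every n ≥ 0, by induction.

ℓ(G_n) = 6^n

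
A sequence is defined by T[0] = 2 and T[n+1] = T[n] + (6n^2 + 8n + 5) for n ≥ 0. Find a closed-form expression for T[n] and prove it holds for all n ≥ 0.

Claim: T[n] = 2n^3 + n^2 + 2n + 2.

Base case: T[0] = 2, and 2·0^3 + 0^2 + 2·0 + 2 = 2.
Assume T[k] = 2k^3 + k^2 + 2k + 2.
Then T[k+1] = T[k] + (6k^2 + 8k + 5) = (2k^3 + k^2 + 2k + 2) + (6k^2 + 8k + 5) = 2k^3 + 7k^2 + 10k + 7,
and 2·(k+1)^3 + (k+1)^2 + 2·(k+1) + 2 = 2k^3 + 7k^2 + 10k + 7.
By induction, T[n] = 2n^3 + n^2 + 2n + 2 for all n ≥ 0.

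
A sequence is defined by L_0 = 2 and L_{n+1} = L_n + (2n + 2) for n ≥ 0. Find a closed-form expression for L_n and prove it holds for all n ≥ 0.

Claim: L_n = n^2 + n + 2.

Base case: L_0 = 2, and 0^2 + 0 + 2 = 2.
Assume L_k = k^2 + k + 2.
Then L_{k+1} = L_k + (2k + 2) = (k^2 + k + 2) + (2k + 2) = k^2 + 3k + 4,
and (k+1)^2 + (k+1) + 2 = k^2 + 3k + 4.
By induction, L_n = n^2 + n + 2 for all n ≥ 0.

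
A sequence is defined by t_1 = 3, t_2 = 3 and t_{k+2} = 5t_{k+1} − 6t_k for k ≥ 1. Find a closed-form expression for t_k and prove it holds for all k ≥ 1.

Claim: t_k = 3·2^k − 3^k.

Base cases: t_1 = 3 and 3·2^1 − 3^1 = 3; t_2 = 3 and 3·2^2 − 3^2 = 3.
Assume t_j = 3·2^j − 3^j for all 1 ≤ j ≤ r, where r ≥ 2.
Then t_{r+1} = 5t_r − 6t_{r−1} = 5·(3·2^r − 3^r) − 6·(3·2^{r−1} − 3^{r−1}) = 3·(5·2 − 6)2^{r−1} − (5·3 − 6)3^{r−1} = 12·2^{r−1} − 9·3^{r−1} = 3·2^{r+1} − 3^{r+1}.
So the formula holds for r+1, and by strong induction t_k = 3·2^k − 3^k for all k ≥ 1.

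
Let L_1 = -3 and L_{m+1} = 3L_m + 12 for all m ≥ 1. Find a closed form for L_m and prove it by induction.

Claim: L_m = 3^m − 6.

Base case: L_1 = -3, and 3^1 − 6 = 3 − 6 = -3.
Assume L_r = 3^r − 6 for some r ≥ 1.
Then L_{r+1} = 3L_r + 12 = 3·(3^r − 6) + 12 = 3^{r+1} − 18 + 12 = 3^{r+1} − 6.
This completes the inductive step, so L_m = 3^m − 6 for all m ≥ 1.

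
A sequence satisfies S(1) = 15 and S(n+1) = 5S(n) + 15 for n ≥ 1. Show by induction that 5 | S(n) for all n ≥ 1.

Base case: S(1) = 15 = 5·3, so 5 | S(1).
Assume 5 | S(j), so S(j) = 5t for some integer t.
Then S(j+1) = 5S(j) + 15 = 5·(5t) + 15 = 5(5t + 3), so 5 | S(j+1).
By induction, 5 | S(n) for all n ≥ 1.

5 | S(n)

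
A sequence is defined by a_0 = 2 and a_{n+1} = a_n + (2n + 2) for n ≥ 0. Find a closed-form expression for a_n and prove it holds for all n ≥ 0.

Claim: a_n = n^2 + n + 2.

Base case: a_0 = 2, and 0^2 + 0 + 2 = 2.
Assume a_r = r^2 + r + 2.
Then a_{r+1} = a_r + (2r + 2) = (r^2 + r + 2) + (2r + 2) = r^2 + 3r + 4,
and (r+1)^2 + (r+1) + 2 = r^2 + 3r + 4.
This completes the inductive step, so a_n = n^2 + n + 2 for all n ≥ 0.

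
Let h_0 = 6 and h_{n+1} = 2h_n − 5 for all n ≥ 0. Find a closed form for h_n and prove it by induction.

Claim: h_n = 2^n + 5.

Base case: h_0 = 6, and 2^0 + 5 = 1 + 5 = 6.
Assume h_j = 2^j + 5 for some j ≥ 0.
Then h_{j+1} = 2h_j − 5 = 2·(2^j + 5) − 5 = 2^{j+1} + 10 − 5 = 2^{j+1} + 5.
So the formula holds for j+1, and by induction h_n = 2^n + 5 for all n ≥ 0.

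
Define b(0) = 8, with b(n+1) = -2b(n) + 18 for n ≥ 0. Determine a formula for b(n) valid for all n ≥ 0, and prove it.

Claim: b(n) = 2·(-2)^n + 6.

Base case: b(0) = 8, and 2·(-2)^0 + 6 = 2 + 6 = 8.
Assume b(k) = 2·(-2)^k + 6 for some k ≥ 0.
Then b(k+1) = -2b(k) + 18 = -2·(2·(-2)^k + 6) + 18 = -4·(-2)^k − 12 + 18 = 2·(-2)^{k+1} + 6.
This completes the inductive step, so b(n) = 2·(-2)^n + 6 for all n ≥ 0.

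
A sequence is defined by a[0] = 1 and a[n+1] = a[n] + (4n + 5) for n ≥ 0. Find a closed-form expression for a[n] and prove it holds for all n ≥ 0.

Claim: a[n] = 2n^2 + 3n + 1.

Base case: a[0] = 1, and 2·0^2 + 3·0 + 1 = 1.
Assume a[j] = 2j^2 + 3j + 1.
Then a[j+1] = a[j] + (4j + 5) = (2j^2 + 3j + 1) + (4j + 5) = 2j^2 + 7j + 6,
and 2·(j+1)^2 + 3·(j+1) + 1 = 2j^2 + 7j + 6.
By induction, a[n] = 2n^2 + 3n + 1 for all n ≥ 0.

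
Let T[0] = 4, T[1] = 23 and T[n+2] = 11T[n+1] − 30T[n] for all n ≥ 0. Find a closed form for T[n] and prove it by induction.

Claim: T[n] = 3·6^n + 5^n.

Base cases: T[0] = 4 and 3·6^0 + 5^0 = 4; T[1] = 23 and 3·6^1 + 5^1 = 23.
Assume T[j] = 3·6^j + 5^j for all 0 ≤ j ≤ k, where k ≥ 1.
Then T[k+1] = 11T[k] − 30T[k−1] = 11·(3·6^k + 5^k) − 30·(3·6^{k−1} + 5^{k−1}) = 3·(11·6 − 30)6^{k−1} + (11·5 − 30)5^{k−1} = 108·6^{k−1} + 25·5^{k−1} = 3·6^{k+1} + 5^{k+1}.
By strong induction, T[n] = 3·6^n + 5^n for all n ≥ 0.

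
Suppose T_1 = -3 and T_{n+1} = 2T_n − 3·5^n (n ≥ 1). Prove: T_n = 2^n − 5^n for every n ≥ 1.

Base case: T_1 = -3, and 2^1 − 5^1 = 2 − 5 = -3.
Assume T_j = 2^j − 5^j for some j ≥ 1.
Then T_{j+1} = 2T_j − 3·5^j = 2·(2^j − 5^j) − 3·5^j = 2^{j+1} − 2·5^j − 3·5^j = 2^{j+1} − 5·5^j = 2^{j+1} − 5^{j+1}.
By induction, T_n = 2^n − 5^n for all n ≥ 1.

T_n = 2^n − 5^n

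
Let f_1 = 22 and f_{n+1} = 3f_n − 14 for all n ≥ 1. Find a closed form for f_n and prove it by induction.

Claim: f_n = 5·3^n + 7.

Base case: f_1 = 22, and 5·3^1 + 7 = 15 + 7 = 22.
Assume f_j = 5·3^j + 7 for some j ≥ 1.
Then f_{j+1} = 3f_j − 14 = 3·(5·3^j + 7) − 14 = 15·3^j + 21 − 14 = 5·3^{j+1} + 7.
Hence f_n = 5·3^n + 7 for every n ≥ 1, by induction.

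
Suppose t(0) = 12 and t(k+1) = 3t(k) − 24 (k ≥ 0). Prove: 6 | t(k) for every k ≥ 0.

Base case: t(0) = 12 = 6·2, so 6 | t(0).
Assume 6 | t(j), so t(j) = 6s for some integer s.
Then t(j+1) = 3t(j) − 24 = 3·(6s) − 24 = 6(3s − 4), so 6 | t(j+1).
Hence 6 | t(k) for every k ≥ 0, by induction.

6 | t(k)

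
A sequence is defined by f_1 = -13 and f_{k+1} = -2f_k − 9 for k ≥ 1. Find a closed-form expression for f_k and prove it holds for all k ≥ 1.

Claim: f_k = 5·(-2)^k − 3.

Base case: f_1 = -13, and 5·(-2)^1 − 3 = -10 − 3 = -13.
Assume f_j = 5·(-2)^j − 3 for some j ≥ 1.
Then f_{j+1} = -2f_j − 9 = -2·(5·(-2)^j − 3) − 9 = -10·(-2)^j + 6 − 9 = 5·(-2)^{j+1} − 3.
So the formula holds for j+1, and by induction f_k = 5·(-2)^k − 3 for all k ≥ 1.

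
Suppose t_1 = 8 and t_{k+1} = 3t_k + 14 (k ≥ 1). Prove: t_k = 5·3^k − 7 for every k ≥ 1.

Base case: t_1 = 8, and 5·3^1 − 7 = 15 − 7 = 8.
Assume t_m = 5·3^m − 7 for some m ≥ 1.
Then t_{m+1} = 3t_m + 14 = 3·(5·3^m − 7) + 14 = 15·3^m − 21 + 14 = 5·3^{m+1} − 7.
So the formula holds for m+1, and by induction t_k = 5·3^k − 7 for all k ≥ 1.

t_k = 5·3^k − 7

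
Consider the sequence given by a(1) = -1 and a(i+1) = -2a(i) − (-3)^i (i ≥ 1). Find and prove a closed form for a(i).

Claim: a(i) = -(-2)^i + (-3)^i.

Base case: a(1) = -1, and -(-2)^1 + (-3)^1 = 2 − 3 = -1.
Assume a(r) = -(-2)^r + (-3)^r for some r ≥ 1.
Then a(r+1) = -2a(r) − (-3)^r = -2·(-(-2)^r + (-3)^r) − (-3)^r = -(-2)^{r+1} − 2·(-3)^r − (-3)^r = -(-2)^{r+1} − 3·(-3)^r = -(-2)^{r+1} + (-3)^{r+1}.
By induction, a(i) = -(-2)^i + (-3)^i for all i ≥ 1.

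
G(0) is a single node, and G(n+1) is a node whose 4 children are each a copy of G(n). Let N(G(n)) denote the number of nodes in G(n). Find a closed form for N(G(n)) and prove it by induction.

Claim: N(G(n)) = (4^{n+1} − 1)/3.

Base case: N(G(0)) = 1, and (4^{0+1} − 1)/3 = 1.
Assume N(G(k)) = (4^{k+1} − 1)/3.
Then N(G(k+1)) = 1 + 4N(G(k)) = 1 + 4·(4^{k+1} − 1)/3 = 1 + (4^{k+2} − 4)/3 = (3 + 4^{k+2} − 4)/3 = (4^{k+2} − 1)/3.
Hence N(G(n)) = (4^{n+1} − 1)/3 for every n ≥ 0, by induction.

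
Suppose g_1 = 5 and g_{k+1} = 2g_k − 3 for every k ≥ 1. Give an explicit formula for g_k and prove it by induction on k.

Claim: g_k = 2^k + 3.

Base case: g_1 = 5, and 2^1 + 3 = 2 + 3 = 5.
Assume g_r = 2^r + 3 for some r ≥ 1.
Then g_{r+1} = 2g_r − 3 = 2·(2^r + 3) − 3 = 2^{r+1} + 6 − 3 = 2^{r+1} + 3.
So the formula holds for r+1, and by induction g_k = 2^k + 3 for all k ≥ 1.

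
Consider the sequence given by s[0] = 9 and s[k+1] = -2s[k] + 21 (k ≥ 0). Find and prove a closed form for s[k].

Claim: s[k] = 2·(-2)^k + 7.

Base case: s[0] = 9, and 2·(-2)^0 + 7 = 2 + 7 = 9.
Assume s[j] = 2·(-2)^j + 7 for some j ≥ 0.
Then s[j+1] = -2s[j] + 21 = -2·(2·(-2)^j + 7) + 21 = -4·(-2)^j − 14 + 21 = 2·(-2)^{j+1} + 7.
This completes the inductive step, so s[k] = 2·(-2)^k + 7 for all k ≥ 0.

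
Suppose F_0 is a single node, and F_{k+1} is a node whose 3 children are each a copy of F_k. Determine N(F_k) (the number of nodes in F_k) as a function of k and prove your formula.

Claim: N(F_k) = (3^{k+1} − 1)/2.

Base case: N(F_0) = 1, and (3^{0+1} − 1)/2 = 1.
Assume N(F_m) = (3^{m+1} − 1)/2.
Then N(F_{m+1}) = 1 + 3N(F_m) = 1 + 3·(3^{m+1} − 1)/2 = 1 + (3^{m+2} − 3)/2 = (2 + 3^{m+2} − 3)/2 = (3^{m+2} − 1)/2.
So the formula holds for m+1, and by induction N(F_k) = (3^{k+1} − 1)/2 for all k ≥ 0.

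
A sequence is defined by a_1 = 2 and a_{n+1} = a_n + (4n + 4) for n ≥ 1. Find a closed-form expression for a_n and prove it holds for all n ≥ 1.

Claim: a_n = 2n^2 + 2n − 2.

Base case: a_1 = 2, and 2·1^2 + 2·1 − 2 = 2.
Assume a_j = 2j^2 + 2j − 2.
Then a_{j+1} = a_j + (4j + 4) = (2j^2 + 2j − 2) + (4j + 4) = 2j^2 + 6j + 2,
and 2·(j+1)^2 + 2·(j+1) − 2 = 2j^2 + 6j + 2.
This completes the inductive step, so a_n = 2n^2 + 2n − 2 for all n ≥ 1.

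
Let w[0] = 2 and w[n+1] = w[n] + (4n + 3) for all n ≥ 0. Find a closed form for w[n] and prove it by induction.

Claim: w[n] = 2n^2 + n + 2.

Base case: w[0] = 2, and 2·0^2 + 0 + 2 = 2.
Assume w[m] = 2m^2 + m + 2.
Then w[m+1] = w[m] + (4m + 3) = (2m^2 + m + 2) + (4m + 3) = 2m^2 + 5m + 5,
and 2·(m+1)^2 + (m+1) + 2 = 2m^2 + 5m + 5.
By induction, w[n] = 2n^2 + n + 2 for all n ≥ 0.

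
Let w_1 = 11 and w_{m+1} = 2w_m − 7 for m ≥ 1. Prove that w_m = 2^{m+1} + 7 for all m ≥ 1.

Base case: w_1 = 11, and 2^{1+1} + 7 = 4 + 7 = 11.
Assume w_j = 2^{j+1} + 7 for some j ≥ 1.
Then w_{j+1} = 2w_j − 7 = 2·(2^{j+1} + 7) − 7 = 2^{j+2} + 14 − 7 = 2^{j+2} + 7.
This completes the inductive step, so w_m = 2^{m+1} + 7 for all m ≥ 1.

w_m = 2^{m+1} + 7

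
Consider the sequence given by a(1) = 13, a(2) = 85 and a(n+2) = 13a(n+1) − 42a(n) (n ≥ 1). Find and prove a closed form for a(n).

Claim: a(n) = 6^n + 7^n.

Base cases: a(1) = 13 and 6^1 + 7^1 = 13; a(2) = 85 and 6^2 + 7^2 = 85.
Assume a(j) = 6^j + 7^j for all 1 ≤ j ≤ k, where k ≥ 2.
Then a(k+1) = 13a(k) − 42a(k−1) = 13·(6^k + 7^k) − 42·(6^{k−1} + 7^{k−1}) = (13·6 − 42)6^{k−1} + (13·7 − 42)7^{k−1} = 36·6^{k−1} + 49·7^{k−1} = 6^{k+1} + 7^{k+1}.
So the formula holds for k+1, and by strong induction a(n) = 6^n + 7^n for all n ≥ 1.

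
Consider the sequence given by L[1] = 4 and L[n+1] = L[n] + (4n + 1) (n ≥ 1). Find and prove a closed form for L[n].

Claim: L[n] = 2n^2 − n + 3.

Base case: L[1] = 4, and 2·1^2 − 1 + 3 = 4.
Assume L[k] = 2k^2 − k + 3.
Then L[k+1] = L[k] + (4k + 1) = (2k^2 − k + 3) + (4k + 1) = 2k^2 + 3k + 4,
and 2·(k+1)^2 − (k+1) + 3 = 2k^2 + 3k + 4.
Hence L[n] = 2n^2 − n + 3 for every n ≥ 1, by induction.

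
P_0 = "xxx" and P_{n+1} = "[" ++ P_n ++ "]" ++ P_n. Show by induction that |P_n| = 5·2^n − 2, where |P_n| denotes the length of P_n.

Base case: |P_0| = 3, and 5·2^0 − 2 = 3.
Assume |P_j| = 5·2^j − 2.
Then |P_{j+1}| = 1 + |P_j| + 1 + |P_j| = 2|P_j| + 2 = 2(5·2^j − 2) + 2 = 5·2^{j+1} − 4 + 2 = 5·2^{j+1} − 2.
By induction, |P_n| = 5·2^n − 2 for all n ≥ 0.

|P_n| = 5·2^n − 2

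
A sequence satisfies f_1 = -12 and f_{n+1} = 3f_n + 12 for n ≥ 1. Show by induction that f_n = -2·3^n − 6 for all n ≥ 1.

Base case: f_1 = -12, and -2·3^1 − 6 = -6 − 6 = -12.
Assume f_k = -2·3^k − 6 for some k ≥ 1.
Then f_{k+1} = 3f_k + 12 = 3·(-2·3^k − 6) + 12 = -6·3^k − 18 + 12 = -2·3^{k+1} − 6.
Hence f_n = -2·3^n − 6 for every n ≥ 1, by induction.

f_n = -2·3^n − 6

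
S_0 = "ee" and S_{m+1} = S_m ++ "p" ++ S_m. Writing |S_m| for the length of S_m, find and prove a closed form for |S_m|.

Claim: |S_m| = 3·2^m − 1.

Base case: |S_0| = 2, and 3·2^0 − 1 = 2.
Assume |S_r| = 3·2^r − 1.
Then |S_{r+1}| = |S_r| + 1 + |S_r| = 2|S_r| + 1 = 2(3·2^r − 1) + 1 = 3·2^{r+1} − 2 + 1 = 3·2^{r+1} − 1.
So the formula holds for r+1, and by induction |S_m| = 3·2^m − 1 for all m ≥ 0.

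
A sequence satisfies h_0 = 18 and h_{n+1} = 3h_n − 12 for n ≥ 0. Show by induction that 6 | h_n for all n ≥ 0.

Base case: h_0 = 18 = 6·3, so 6 | h_0.
Assume 6 | h_m, so h_m = 6t for some integer t.
Then h_{m+1} = 3h_m − 12 = 3·(6t) − 12 = 6(3t − 2), so 6 | h_{m+1}.
So the property holds for m+1, and by induction 6 | h_n for all n ≥ 0.

6 | h_n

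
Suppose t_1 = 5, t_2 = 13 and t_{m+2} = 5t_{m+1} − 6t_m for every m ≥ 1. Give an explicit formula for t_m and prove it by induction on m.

Claim: t_m = 3^m + 2^m.

Base cases: t_1 = 5 and 3^1 + 2^1 = 5; t_2 = 13 and 3^2 + 2^2 = 13.
Assume t_i = 3^i + 2^i for all 1 ≤ i ≤ j, where j ≥ 2.
Then t_{j+1} = 5t_j − 6t_{j−1} = 5·(3^j + 2^j) − 6·(3^{j−1} + 2^{j−1}) = (5·3 − 6)3^{j−1} + (5·2 − 6)2^{j−1} = 9·3^{j−1} + 4·2^{j−1} = 3^{j+1} + 2^{j+1}.
So the formula holds for j+1, and by strong induction t_m = 3^m + 2^m for all m ≥ 1.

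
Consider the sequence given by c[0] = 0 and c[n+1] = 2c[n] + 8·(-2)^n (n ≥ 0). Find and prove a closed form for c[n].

Claim: c[n] = 2·2^n − 2·(-2)^n.

Base case: c[0] = 0, and 2·2^0 − 2·(-2)^0 = 2 − 2 = 0.
Assume c[r] = 2·2^r − 2·(-2)^r for some r ≥ 0.
Then c[r+1] = 2c[r] + 8·(-2)^r = 2·(2·2^r − 2·(-2)^r) + 8·(-2)^r = 2·2^{r+1} − 4·(-2)^r + 8·(-2)^r = 2·2^{r+1} + 4·(-2)^r = 2·2^{r+1} − 2·(-2)^{r+1}.
By induction, c[n] = 2·2^n − 2·(-2)^n for all n ≥ 0.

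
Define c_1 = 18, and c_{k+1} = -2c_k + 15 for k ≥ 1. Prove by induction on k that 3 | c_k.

Base case: c_1 = 18 = 3·6, so 3 | c_1.
Assume 3 | c_r, so c_r = 3t for some integer t.
Then c_{r+1} = -2c_r + 15 = -2·(3t) + 15 = 3(-2t + 5), so 3 | c_{r+1}.
This completes the inductive step, so 3 | c_k for all k ≥ 1.

3 | c_k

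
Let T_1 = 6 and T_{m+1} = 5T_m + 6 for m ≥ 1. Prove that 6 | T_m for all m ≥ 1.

Base case: T_1 = 6 = 6·1, so 6 | T_1.
Assume 6 | T_j, so T_j = 6t for some integer t.
Then T_{j+1} = 5T_j + 6 = 5·(6t) + 6 = 6(5t + 1), so 6 | T_{j+1}.
By induction, 6 | T_m for all m ≥ 1.

6 | T_m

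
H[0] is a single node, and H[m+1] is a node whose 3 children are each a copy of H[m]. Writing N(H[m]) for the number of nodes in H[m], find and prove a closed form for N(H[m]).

Claim: N(H[m]) = (3^{m+1} − 1)/2.

Base case: N(H[0]) = 1, and (3^{0+1} − 1)/2 = 1.
Assume N(H[r]) = (3^{r+1} − 1)/2.
Then N(H[r+1]) = 1 + 3N(H[r]) = 1 + 3·(3^{r+1} − 1)/2 = 1 + (3^{r+2} − 3)/2 = (2 + 3^{r+2} − 3)/2 = (3^{r+2} − 1)/2.
By induction, N(H[m]) = (3^{m+1} − 1)/2 for all m ≥ 0.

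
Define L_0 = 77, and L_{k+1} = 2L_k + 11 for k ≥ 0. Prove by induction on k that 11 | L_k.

Base case: L_0 = 77 = 11·7, so 11 | L_0.
Assume 11 | L_j, so L_j = 11t for some integer t.
Then L_{j+1} = 2L_j + 11 = 2·(11t) + 11 = 11(2t + 1), so 11 | L_{j+1}.
So the property holds for j+1, and by induction 11 | L_k for all k ≥ 0.

11 | L_k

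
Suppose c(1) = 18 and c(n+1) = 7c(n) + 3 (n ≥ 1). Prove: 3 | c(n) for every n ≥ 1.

Base case: c(1) = 18 = 3·6, so 3 | c(1).
Assume 3 | c(m), so c(m) = 3t for some integer t.
Then c(m+1) = 7c(m) + 3 = 7·(3t) + 3 = 3(7t + 1), so 3 | c(m+1).
This completes the inductive step, so 3 | c(n) for all n ≥ 1.

3 | c(n)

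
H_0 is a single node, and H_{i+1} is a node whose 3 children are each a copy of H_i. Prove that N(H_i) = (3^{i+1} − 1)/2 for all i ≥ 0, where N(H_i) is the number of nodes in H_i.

Base case: N(H_0) = 1, and (3^{0+1} − 1)/2 = 1.
Assume N(H_k) = (3^{k+1} − 1)/2.
Then N(H_{k+1}) = 1 + 3N(H_k) = 1 + 3·(3^{k+1} − 1)/2 = 1 + (3^{k+2} − 3)/2 = (2 + 3^{k+2} − 3)/2 = (3^{k+2} − 1)/2.
So the formula holds for k+1, and by induction N(H_i) = (3^{i+1} − 1)/2 for all i ≥ 0.

N(H_i) = (3^{i+1} − 1)/2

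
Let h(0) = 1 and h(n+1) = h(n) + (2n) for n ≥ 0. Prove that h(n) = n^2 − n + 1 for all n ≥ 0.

Base case: h(0) = 1, and 0^2 − 0 + 1 = 1.
Assume h(r) = r^2 − r + 1.
Then h(r+1) = h(r) + (2r) = (r^2 − r + 1) + (2r) = r^2 + r + 1,
and (r+1)^2 − (r+1) + 1 = r^2 + r + 1.
Hence h(n) = n^2 − n + 1 for every n ≥ 0, by induction.

h(n) = n^2 − n + 1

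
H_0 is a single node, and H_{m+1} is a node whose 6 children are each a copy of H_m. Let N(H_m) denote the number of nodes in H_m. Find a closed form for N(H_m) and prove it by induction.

Claim: N(H_m) = (6^{m+1} − 1)/5.

Base case: N(H_0) = 1, and (6^{0+1} − 1)/5 = 1.
Assume N(H_j) = (6^{j+1} − 1)/5.
Then N(H_{j+1}) = 1 + 6N(H_j) = 1 + 6·(6^{j+1} − 1)/5 = 1 + (6^{j+2} − 6)/5 = (5 + 6^{j+2} − 6)/5 = (6^{j+2} − 1)/5.
This completes the inductive step, so N(H_m) = (6^{m+1} − 1)/5 for all m ≥ 0.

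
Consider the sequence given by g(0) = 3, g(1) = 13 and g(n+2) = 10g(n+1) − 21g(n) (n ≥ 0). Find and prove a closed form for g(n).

Claim: g(n) = 2·3^n + 7^n.

Base cases: g(0) = 3 and 2·3^0 + 7^0 = 3; g(1) = 13 and 2·3^1 + 7^1 = 13.
Assume g(i) = 2·3^i + 7^i for all 0 ≤ i ≤ j, where j ≥ 1.
Then g(j+1) = 10g(j) − 21g(j−1) = 10·(2·3^j + 7^j) − 21·(2·3^{j−1} + 7^{j−1}) = 2·(10·3 − 21)3^{j−1} + (10·7 − 21)7^{j−1} = 18·3^{j−1} + 49·7^{j−1} = 2·3^{j+1} + 7^{j+1}.
By strong induction, g(n) = 2·3^n + 7^n for all n ≥ 0.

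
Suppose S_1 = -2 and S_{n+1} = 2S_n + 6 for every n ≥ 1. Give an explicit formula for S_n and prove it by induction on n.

Claim: S_n = 2^{n+1} − 6.

Base case: S_1 = -2, and 2^{1+1} − 6 = 4 − 6 = -2.
Assume S_r = 2^{r+1} − 6 for some r ≥ 1.
Then S_{r+1} = 2S_r + 6 = 2·(2^{r+1} − 6) + 6 = 2^{r+2} − 12 + 6 = 2^{r+2} − 6.
Hence S_n = 2^{n+1} − 6 for every n ≥ 1, by induction.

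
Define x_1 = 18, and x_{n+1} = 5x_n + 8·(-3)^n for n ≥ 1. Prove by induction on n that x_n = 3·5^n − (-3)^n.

Base case: x_1 = 18, and 3·5^1 − (-3)^1 = 15 + 3 = 18.
Assume x_m = 3·5^m − (-3)^m for some m ≥ 1.
Then x_{m+1} = 5x_m + 8·(-3)^m = 5·(3·5^m − (-3)^m) + 8·(-3)^m = 3·5^{m+1} − 5·(-3)^m + 8·(-3)^m = 3·5^{m+1} + 3·(-3)^m = 3·5^{m+1} − (-3)^{m+1}.
This completes the inductive step, so x_n = 3·5^n − (-3)^n for all n ≥ 1.

x_n = 3·5^n − (-3)^n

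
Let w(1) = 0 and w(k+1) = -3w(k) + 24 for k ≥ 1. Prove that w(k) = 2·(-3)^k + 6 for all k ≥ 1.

Base case: w(1) = 0, and 2·(-3)^1 + 6 = -6 + 6 = 0.
Assume w(m) = 2·(-3)^m + 6 for some m ≥ 1.
Then w(m+1) = -3w(m) + 24 = -3·(2·(-3)^m + 6) + 24 = -6·(-3)^m − 18 + 24 = 2·(-3)^{m+1} + 6.
This completes the inductive step, so w(k) = 2·(-3)^k + 6 for all k ≥ 1.

w(k) = 2·(-3)^k + 6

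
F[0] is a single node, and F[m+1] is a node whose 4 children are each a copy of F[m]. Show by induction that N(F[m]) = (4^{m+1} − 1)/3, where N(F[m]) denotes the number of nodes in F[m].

Base case: N(F[0]) = 1, and (4^{0+1} − 1)/3 = 1.
Assume N(F[r]) = (4^{r+1} − 1)/3.
Then N(F[r+1]) = 1 + 4N(F[r]) = 1 + 4·(4^{r+1} − 1)/3 = 1 + (4^{r+2} − 4)/3 = (3 + 4^{r+2} − 4)/3 = (4^{r+2} − 1)/3.
By induction, N(F[m]) = (4^{m+1} − 1)/3 for all m ≥ 0.

N(F[m]) = (4^{m+1} − 1)/3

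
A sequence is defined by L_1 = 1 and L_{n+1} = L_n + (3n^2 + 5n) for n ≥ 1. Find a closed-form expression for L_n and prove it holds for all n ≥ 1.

Claim: L_n = n^3 + n^2 − 2n + 1.

Base case: L_1 = 1, and 1^3 + 1^2 − 2·1 + 1 = 1.
Assume L_j = j^3 + j^2 − 2j + 1.
Then L_{j+1} = L_j + (3j^2 + 5j) = (j^3 + j^2 − 2j + 1) + (3j^2 + 5j) = j^3 + 4j^2 + 3j + 1,
and (j+1)^3 + (j+1)^2 − 2·(j+1) + 1 = j^3 + 4j^2 + 3j + 1.
This completes the inductive step, so L_n = n^3 + n^2 − 2n + 1 for all n ≥ 1.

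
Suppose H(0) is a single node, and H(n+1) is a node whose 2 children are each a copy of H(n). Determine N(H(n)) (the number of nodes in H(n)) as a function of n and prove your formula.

Claim: N(H(n)) = 2^{n+1} − 1.

Base case: N(H(0)) = 1, and 2^{0+1} − 1 = 1.
Assume N(H(r)) = 2^{r+1} − 1.
Then N(H(r+1)) = 1 + 2N(H(r)) = 1 + 2(2^{r+1} − 1) = 2^{r+2} − 2 + 1 = 2^{r+2} − 1.
So the formula holds for r+1, and by induction N(H(n)) = 2^{n+1} − 1 for all n ≥ 0.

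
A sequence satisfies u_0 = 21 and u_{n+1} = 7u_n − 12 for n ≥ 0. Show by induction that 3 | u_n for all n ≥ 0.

Base case: u_0 = 21 = 3·7, so 3 | u_0.
Assume 3 | u_m, so u_m = 3t for some integer t.
Then u_{m+1} = 7u_m − 12 = 7·(3t) − 12 = 3(7t − 4), so 3 | u_{m+1}.
Hence 3 | u_n for every n ≥ 0, by induction.

3 | u_n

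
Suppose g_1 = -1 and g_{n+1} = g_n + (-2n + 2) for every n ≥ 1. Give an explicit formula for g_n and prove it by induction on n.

Claim: g_n = -n^2 + 3n − 3.

Base case: g_1 = -1, and -1^2 + 3·1 − 3 = -1.
Assume g_r = -r^2 + 3r − 3.
Then g_{r+1} = g_r + (-2r + 2) = (-r^2 + 3r − 3) + (-2r + 2) = -r^2 + r − 1,
and -(r+1)^2 + 3·(r+1) − 3 = -r^2 + r − 1.
This completes the inductive step, so g_n = -n^2 + 3n − 3 for all n ≥ 1.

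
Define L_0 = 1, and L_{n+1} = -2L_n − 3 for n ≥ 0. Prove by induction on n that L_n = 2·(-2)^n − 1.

Base case: L_0 = 1, and 2·(-2)^0 − 1 = 2 − 1 = 1.
Assume L_r = 2·(-2)^r − 1 for some r ≥ 0.
Then L_{r+1} = -2L_r − 3 = -2·(2·(-2)^r − 1) − 3 = -4·(-2)^r + 2 − 3 = 2·(-2)^{r+1} − 1.
Hence L_n = 2·(-2)^n − 1 for every n ≥ 0, by induction.

L_n = 2·(-2)^n − 1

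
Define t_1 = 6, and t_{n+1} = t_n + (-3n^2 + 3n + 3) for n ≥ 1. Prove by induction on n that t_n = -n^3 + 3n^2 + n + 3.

Base case: t_1 = 6, and -1^3 + 3·1^2 + 1 + 3 = 6.
Assume t_j = -j^3 + 3j^2 + j + 3.
Then t_{j+1} = t_j + (-3j^2 + 3j + 3) = (-j^3 + 3j^2 + j + 3) + (-3j^2 + 3j + 3) = -j^3 + 4j + 6,
and -(j+1)^3 + 3·(j+1)^2 + (j+1) + 3 = -j^3 + 4j + 6.
This completes the inductive step, so t_n = -n^3 + 3n^2 + n + 3 for all n ≥ 1.

t_n = -n^3 + 3n^2 + n + 3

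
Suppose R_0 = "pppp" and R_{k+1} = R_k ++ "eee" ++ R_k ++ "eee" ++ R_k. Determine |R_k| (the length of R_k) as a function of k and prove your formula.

Claim: |R_k| = 7·3^k − 3.

Base case: |R_0| = 4, and 7·3^0 − 3 = 4.
Assume |R_j| = 7·3^j − 3.
Then |R_{j+1}| = 3|R_j| + 6 = 3(7·3^j − 3) + 6 = 7·3^{j+1} − 9 + 6 = 7·3^{j+1} − 3.
By induction, |R_k| = 7·3^k − 3 for all k ≥ 0.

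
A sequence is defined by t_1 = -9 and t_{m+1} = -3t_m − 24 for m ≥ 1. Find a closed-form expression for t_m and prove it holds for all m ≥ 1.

Claim: t_m = (-3)^m − 6.

Base case: t_1 = -9, and (-3)^1 − 6 = -3 − 6 = -9.
Assume t_r = (-3)^r − 6 for some r ≥ 1.
Then t_{r+1} = -3t_r − 24 = -3·((-3)^r − 6) − 24 = -3·(-3)^r + 18 − 24 = (-3)^{r+1} − 6.
So the formula holds for r+1, and by induction t_m = (-3)^m − 6 for all m ≥ 1.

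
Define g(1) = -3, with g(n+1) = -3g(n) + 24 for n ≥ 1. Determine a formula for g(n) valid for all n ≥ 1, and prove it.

Claim: g(n) = 3·(-3)^n + 6.

Base case: g(1) = -3, and 3·(-3)^1 + 6 = -9 + 6 = -3.
Assume g(r) = 3·(-3)^r + 6 for some r ≥ 1.
Then g(r+1) = -3g(r) + 24 = -3·(3·(-3)^r + 6) + 24 = -9·(-3)^r − 18 + 24 = 3·(-3)^{r+1} + 6.
By induction, g(n) = 3·(-3)^n + 6 for all n ≥ 1.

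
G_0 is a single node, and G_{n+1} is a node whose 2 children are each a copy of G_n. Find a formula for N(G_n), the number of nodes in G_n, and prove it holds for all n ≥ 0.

Claim: N(G_n) = 2^{n+1} − 1.

Base case: N(G_0) = 1, and 2^{0+1} − 1 = 1.
Assume N(G_m) = 2^{m+1} − 1.
Then N(G_{m+1}) = 1 + 2N(G_m) = 1 + 2(2^{m+1} − 1) = 2^{m+2} − 2 + 1 = 2^{m+2} − 1.
By induction, N(G_n) = 2^{n+1} − 1 for all n ≥ 0.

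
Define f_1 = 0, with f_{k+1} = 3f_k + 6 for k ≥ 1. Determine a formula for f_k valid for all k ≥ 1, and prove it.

Claim: f_k = 3^k − 3.

Base case: f_1 = 0, and 3^1 − 3 = 3 − 3 = 0.
Assume f_r = 3^r − 3 for some r ≥ 1.
Then f_{r+1} = 3f_r + 6 = 3·(3^r − 3) + 6 = 3^{r+1} − 9 + 6 = 3^{r+1} − 3.
So the formula holds for r+1, and by induction f_k = 3^k − 3 for all k ≥ 1.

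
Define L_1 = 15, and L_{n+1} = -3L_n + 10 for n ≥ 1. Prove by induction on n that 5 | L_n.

Base case: L_1 = 15 = 5·3, so 5 | L_1.
Assume 5 | L_r, so L_r = 5t for some integer t.
Then L_{r+1} = -3L_r + 10 = -3·(5t) + 10 = 5(-3t + 2), so 5 | L_{r+1}.
Hence 5 | L_n for every n ≥ 1, by induction.

5 | L_n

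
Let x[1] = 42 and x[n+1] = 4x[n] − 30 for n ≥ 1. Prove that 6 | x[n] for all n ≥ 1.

Base case: x[1] = 42 = 6·7, so 6 | x[1].
Assume 6 | x[m], so x[m] = 6t for some integer t.
Then x[m+1] = 4x[m] − 30 = 4·(6t) − 30 = 6(4t − 5), so 6 | x[m+1].
By induction, 6 | x[n] for all n ≥ 1.

6 | x[n]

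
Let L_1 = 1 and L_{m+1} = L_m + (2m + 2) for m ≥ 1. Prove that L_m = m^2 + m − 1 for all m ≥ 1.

Base case: L_1 = 1, and 1^2 + 1 − 1 = 1.
Assume L_k = k^2 + k − 1.
Then L_{k+1} = L_k + (2k + 2) = (k^2 + k − 1) + (2k + 2) = k^2 + 3k + 1,
and (k+1)^2 + (k+1) − 1 = k^2 + 3k + 1.
Hence L_m = m^2 + m − 1 for every m ≥ 1, by induction.

L_m = m^2 + m − 1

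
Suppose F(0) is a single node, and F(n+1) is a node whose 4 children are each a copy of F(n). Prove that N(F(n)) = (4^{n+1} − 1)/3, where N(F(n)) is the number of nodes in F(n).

Base case: N(F(0)) = 1, and (4^{0+1} − 1)/3 = 1.
Assume N(F(m)) = (4^{m+1} − 1)/3.
Then N(F(m+1)) = 1 + 4N(F(m)) = 1 + 4·(4^{m+1} − 1)/3 = 1 + (4^{m+2} − 4)/3 = (3 + 4^{m+2} − 4)/3 = (4^{m+2} − 1)/3.
By induction, N(F(n)) = (4^{n+1} − 1)/3 for all n ≥ 0.

N(F(n)) = (4^{n+1} − 1)/3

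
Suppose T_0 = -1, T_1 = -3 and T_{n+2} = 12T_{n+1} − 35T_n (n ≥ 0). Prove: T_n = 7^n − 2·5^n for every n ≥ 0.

Base cases: T_0 = -1 and 7^0 − 2·5^0 = -1; T_1 = -3 and 7^1 − 2·5^1 = -3.
Assume T_i = 7^i − 2·5^i for all 0 ≤ i ≤ j, where j ≥ 1.
Then T_{j+1} = 12T_j − 35T_{j−1} = 12·(7^j − 2·5^j) − 35·(7^{j−1} − 2·5^{j−1}) = (12·7 − 35)7^{j−1} − 2·(12·5 − 35)5^{j−1} = 49·7^{j−1} − 50·5^{j−1} = 7^{j+1} − 2·5^{j+1}.
Hence T_n = 7^n − 2·5^n for every n ≥ 0, by strong induction.

T_n = 7^n − 2·5^n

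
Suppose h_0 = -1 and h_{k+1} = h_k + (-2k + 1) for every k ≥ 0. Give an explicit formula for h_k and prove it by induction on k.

Claim: h_k = -k^2 + 2k − 1.

Base case: h_0 = -1, and -0^2 + 2·0 − 1 = -1.
Assume h_j = -j^2 + 2j − 1.
Then h_{j+1} = h_j + (-2j + 1) = (-j^2 + 2j − 1) + (-2j + 1) = -j^2,
and -(j+1)^2 + 2·(j+1) − 1 = -j^2.
By induction, h_k = -k^2 + 2k − 1 for all k ≥ 0.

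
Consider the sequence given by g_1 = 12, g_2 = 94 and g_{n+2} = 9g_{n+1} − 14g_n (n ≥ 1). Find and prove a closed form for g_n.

Claim: g_n = -2^n + 2·7^n.

Base cases: g_1 = 12 and -2^1 + 2·7^1 = 12; g_2 = 94 and -2^2 + 2·7^2 = 94.
Assume g_i = -2^i + 2·7^i for all 1 ≤ i ≤ j, where j ≥ 2.
Then g_{j+1} = 9g_j − 14g_{j−1} = 9·(-2^j + 2·7^j) − 14·(-2^{j−1} + 2·7^{j−1}) = -(9·2 − 14)2^{j−1} + 2·(9·7 − 14)7^{j−1} = -4·2^{j−1} + 98·7^{j−1} = -2^{j+1} + 2·7^{j+1}.
Hence g_n = -2^n + 2·7^n for every n ≥ 1, by strong induction.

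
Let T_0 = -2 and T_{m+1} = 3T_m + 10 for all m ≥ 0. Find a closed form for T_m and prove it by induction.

Claim: T_m = 3^{m+1} − 5.

Base case: T_0 = -2, and 3^{0+1} − 5 = 3 − 5 = -2.
Assume T_k = 3^{k+1} − 5 for some k ≥ 0.
Then T_{k+1} = 3T_k + 10 = 3·(3^{k+1} − 5) + 10 = 3^{k+2} − 15 + 10 = 3^{k+2} − 5.
Hence T_m = 3^{m+1} − 5 for every m ≥ 0, by induction.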